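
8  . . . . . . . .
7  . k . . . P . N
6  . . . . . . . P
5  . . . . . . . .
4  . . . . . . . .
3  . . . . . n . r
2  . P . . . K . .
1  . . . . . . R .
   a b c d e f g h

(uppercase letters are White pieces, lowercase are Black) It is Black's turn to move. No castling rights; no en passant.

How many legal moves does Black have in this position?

Black to move; king on b7.
In check: no.
Legal moves: Kc8, Kb8, Ka8, Kc7, Ka7, Kc6, Kb6, Ka6, Rxh6, Rh5, Rh4, Rg3, Rh2+, Rh1, Ng5, Ne5, Nh4, Nd4, Nh2, Nd2, Nxg1, Ne1.
Count: 22.

22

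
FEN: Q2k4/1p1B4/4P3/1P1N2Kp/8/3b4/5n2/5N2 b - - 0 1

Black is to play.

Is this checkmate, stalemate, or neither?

checkmate

Black to move; black king on d8.
In check: yes, from the white queen on a8.
King squares — c7: attacked by Nd5; d7: attacked by Pe6; e7: attacked by Nd5; c8: attacked by Bd7; e8: attacked by Bd7.
Legal moves for Black: none.
In check with no legal moves → checkmate.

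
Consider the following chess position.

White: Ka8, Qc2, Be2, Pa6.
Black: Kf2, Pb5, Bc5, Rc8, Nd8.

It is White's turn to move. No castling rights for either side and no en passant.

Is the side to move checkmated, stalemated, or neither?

checkmate

White to move; white king on a8.
In check: yes, from the black rook on c8.
King squares — a7: attacked by Bc5; b7: attacked by Nd8; b8: attacked by Rc8.
Legal moves for White: none.
In check with no legal moves → checkmate.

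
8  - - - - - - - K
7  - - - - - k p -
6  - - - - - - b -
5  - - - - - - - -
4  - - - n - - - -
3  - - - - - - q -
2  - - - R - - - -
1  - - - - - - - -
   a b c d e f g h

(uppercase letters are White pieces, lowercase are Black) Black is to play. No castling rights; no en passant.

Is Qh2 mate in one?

After Qh2: white king on h8; in check: yes, from the black queen on h2.
White has 1 legal reply: Rxh2.
In check but a legal move exists → not checkmate.

no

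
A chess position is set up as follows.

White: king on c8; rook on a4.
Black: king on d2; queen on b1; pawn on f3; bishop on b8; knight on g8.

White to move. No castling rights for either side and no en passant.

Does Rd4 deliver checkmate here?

no

After Rd4: black king on d2; in check: yes, from the white rook on d4.
Black has 7 legal replies: Ke3, Kc3, Ke2, Kc2, Ke1, Kc1, Qd3.
In check but a legal move exists → not checkmate.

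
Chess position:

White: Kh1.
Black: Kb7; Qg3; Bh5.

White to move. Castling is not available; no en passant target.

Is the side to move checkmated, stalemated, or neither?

stalemate

White to move; white king on h1.
In check: no.
King squares — g1: attacked by Qg3; g2: attacked by Qg3; h2: attacked by Qg3.
Legal moves for White: none.
Not in check and no legal moves → stalemate.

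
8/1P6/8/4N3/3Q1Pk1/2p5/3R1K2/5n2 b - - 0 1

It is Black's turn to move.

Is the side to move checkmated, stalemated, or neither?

Black to move; black king on g4.
In check: yes, from the white knight on e5.
Legal moves for Black: Kh5, Kf5, Kh4, Kh3.
Black is in check but has 4 legal moves → neither.

neither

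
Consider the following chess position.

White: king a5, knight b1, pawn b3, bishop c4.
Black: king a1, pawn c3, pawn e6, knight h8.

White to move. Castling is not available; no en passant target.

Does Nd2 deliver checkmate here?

After Nd2: black king on a1; in check: no.
Black is not in check, so this cannot be checkmate.

no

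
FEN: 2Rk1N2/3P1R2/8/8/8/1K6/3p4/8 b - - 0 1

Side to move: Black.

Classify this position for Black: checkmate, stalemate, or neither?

checkmate

Black to move; black king on d8.
In check: yes, from the white rook on c8.
King squares — c7: attacked by Rc8; d7: attacked by Rf7; e7: attacked by Rf7; c8: attacked by Pd7; e8: attacked by Pd7.
Legal moves for Black: none.
In check with no legal moves → checkmate.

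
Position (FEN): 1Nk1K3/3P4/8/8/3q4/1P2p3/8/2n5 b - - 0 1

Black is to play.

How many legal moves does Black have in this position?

4

Black to move; king on c8.
In check: yes, from the white pawn on d7.
Legal moves: Kxb8, Kc7, Kb7, Qxd7+.
Count: 4.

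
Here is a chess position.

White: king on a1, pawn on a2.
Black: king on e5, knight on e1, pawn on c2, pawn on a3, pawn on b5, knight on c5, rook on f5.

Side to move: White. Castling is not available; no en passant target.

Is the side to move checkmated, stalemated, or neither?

stalemate

White to move; white king on a1.
In check: no.
King squares — b1: attacked by Pc2; a2: own pawn; b2: attacked by Pa3.
Legal moves for White: none.
Not in check and no legal moves → stalemate.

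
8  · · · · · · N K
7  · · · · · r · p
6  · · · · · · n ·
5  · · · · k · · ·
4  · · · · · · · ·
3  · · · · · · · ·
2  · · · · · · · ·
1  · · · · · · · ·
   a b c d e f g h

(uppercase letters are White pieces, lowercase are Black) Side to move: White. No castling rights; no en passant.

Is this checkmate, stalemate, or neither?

checkmate

White to move; white king on h8.
In check: yes, from the black knight on g6.
King squares — g7: attacked by Rf7; h7: attacked by Rf7; g8: own knight.
Legal moves for White: none.
In check with no legal moves → checkmate.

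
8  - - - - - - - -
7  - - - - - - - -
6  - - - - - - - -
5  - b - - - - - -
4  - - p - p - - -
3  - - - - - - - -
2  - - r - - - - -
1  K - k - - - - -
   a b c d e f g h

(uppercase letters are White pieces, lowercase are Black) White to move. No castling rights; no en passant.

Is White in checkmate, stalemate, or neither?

stalemate

White to move; white king on a1.
In check: no.
King squares — b1: attacked by Kc1; a2: attacked by Rc2; b2: attacked by Kc1.
Legal moves for White: none.
Not in check and no legal moves → stalemate.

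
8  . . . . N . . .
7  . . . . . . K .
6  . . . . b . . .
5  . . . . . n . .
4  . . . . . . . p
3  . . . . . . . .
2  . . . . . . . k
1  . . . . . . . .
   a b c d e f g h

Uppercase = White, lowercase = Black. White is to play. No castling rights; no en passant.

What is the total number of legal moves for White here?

White to move; king on g7.
In check: yes, from the black knight on f5.
Legal moves: Kh8, Kf8, Kh7, Kg6, Kf6.
Count: 5.

5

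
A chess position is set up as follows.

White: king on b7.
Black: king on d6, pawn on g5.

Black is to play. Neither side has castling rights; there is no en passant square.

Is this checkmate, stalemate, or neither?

neither

Black to move; black king on d6.
In check: no.
Legal moves for Black: Ke7, Kd7, Ke6, Ke5, Kd5, Kc5, g4.
Black has 7 legal moves and is not in check → neither.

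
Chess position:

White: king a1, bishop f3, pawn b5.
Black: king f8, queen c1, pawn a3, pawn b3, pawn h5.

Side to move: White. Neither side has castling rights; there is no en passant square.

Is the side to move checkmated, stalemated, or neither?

White to move; white king on a1.
In check: yes, from the black queen on c1.
King squares — b1: attacked by Qc1; a2: attacked by Pb3; b2: attacked by Qc1.
Legal moves for White: none.
In check with no legal moves → checkmate.

checkmate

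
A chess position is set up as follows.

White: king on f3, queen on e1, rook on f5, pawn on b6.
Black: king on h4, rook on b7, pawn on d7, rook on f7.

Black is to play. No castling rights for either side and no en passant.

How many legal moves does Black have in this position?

1

Black to move; king on h4.
In check: yes, from the white queen on e1.
Legal moves: Kh3.
Count: 1.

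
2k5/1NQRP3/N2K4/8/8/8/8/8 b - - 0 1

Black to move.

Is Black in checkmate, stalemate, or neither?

checkmate

Black to move; black king on c8.
In check: yes, from the white queen on c7.
King squares — b7: attacked by Qc7; c7: attacked by Na6; d7: attacked by Kd6; b8: attacked by Na6; d8: attacked by Nb7.
Legal moves for Black: none.
In check with no legal moves → checkmate.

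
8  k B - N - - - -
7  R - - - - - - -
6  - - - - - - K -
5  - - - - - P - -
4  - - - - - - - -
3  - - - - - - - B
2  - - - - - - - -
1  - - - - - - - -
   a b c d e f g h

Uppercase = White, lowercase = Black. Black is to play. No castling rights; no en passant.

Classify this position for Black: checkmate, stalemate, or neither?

neither

Black to move; black king on a8.
In check: yes, from the white rook on a7.
Legal moves for Black: Kxb8.
Black is in check but has 1 legal move → neither.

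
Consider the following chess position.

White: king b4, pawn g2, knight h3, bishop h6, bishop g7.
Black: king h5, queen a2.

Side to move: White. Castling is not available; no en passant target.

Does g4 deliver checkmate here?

no

After g4: black king on h5; in check: yes, from the white pawn on g4.
Black has 3 legal replies: Kg6, Kh4, Kxg4.
In check but a legal move exists → not checkmate.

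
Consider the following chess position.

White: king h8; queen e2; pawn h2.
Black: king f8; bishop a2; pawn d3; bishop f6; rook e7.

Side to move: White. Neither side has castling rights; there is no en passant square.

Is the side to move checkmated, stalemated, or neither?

checkmate

White to move; white king on h8.
In check: yes, from the black bishop on f6.
King squares — g7: attacked by Bf6; h7: attacked by Re7; g8: attacked by Ba2.
Legal moves for White: none.
In check with no legal moves → checkmate.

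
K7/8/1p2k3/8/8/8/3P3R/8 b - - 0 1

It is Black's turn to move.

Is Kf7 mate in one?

no

After Kf7: white king on a8; in check: no.
White is not in check, so this cannot be checkmate.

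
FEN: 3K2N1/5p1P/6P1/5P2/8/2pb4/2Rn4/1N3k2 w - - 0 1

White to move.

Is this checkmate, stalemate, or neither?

neither

White to move; white king on d8.
In check: no.
Legal moves for White include: Ne7, Nh6, Nf6, Ke8, Kc8, Ke7, Kd7, Kc7, Rxc3, Rxd2, Rb2, Ra2, Rc1+, Nxc3, Na3, Nxd2+, gxf7, h8=Q, ... (list truncated; more exist).
White has legal moves and is not in check → neither.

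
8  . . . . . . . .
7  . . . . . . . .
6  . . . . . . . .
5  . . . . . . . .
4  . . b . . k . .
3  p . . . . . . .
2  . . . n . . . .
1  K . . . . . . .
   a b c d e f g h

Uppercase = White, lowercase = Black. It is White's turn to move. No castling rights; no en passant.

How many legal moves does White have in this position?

White to move; king on a1.
In check: no.
Legal moves: none.
Count: 0.

0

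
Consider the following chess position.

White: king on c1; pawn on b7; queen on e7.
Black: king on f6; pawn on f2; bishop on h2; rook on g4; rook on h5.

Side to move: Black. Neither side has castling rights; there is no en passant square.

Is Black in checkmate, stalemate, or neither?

Black to move; black king on f6.
In check: yes, from the white queen on e7.
King squares — e5: attacked by Qe7; f5: available; g5: attacked by Qe7; e6: attacked by Qe7; g6: available; e7: available; f7: attacked by Qe7; g7: attacked by Qe7.
Legal moves for Black: Kxe7, Kg6, Kf5.
Black is in check but has 3 legal moves → neither.

neither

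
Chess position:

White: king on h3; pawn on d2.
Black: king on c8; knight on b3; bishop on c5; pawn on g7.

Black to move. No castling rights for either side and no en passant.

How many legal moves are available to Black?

23

Black to move; king on c8.
In check: no.
Legal moves: Kd8, Kb8, Kd7, Kc7, Kb7, Bf8, Be7, Ba7, Bd6, Bb6, Bd4, Bb4, Be3, Ba3, Bf2, Bg1, Na5, Nd4, Nxd2, Nc1, Na1, g6, g5.
Count: 23.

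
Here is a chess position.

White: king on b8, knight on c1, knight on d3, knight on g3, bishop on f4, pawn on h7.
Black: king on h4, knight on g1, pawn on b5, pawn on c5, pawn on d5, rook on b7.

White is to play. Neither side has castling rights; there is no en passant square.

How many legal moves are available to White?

White to move; king on b8.
In check: yes, from the black rook on b7.
Legal moves: Kc8, Ka8, Kxb7.
Count: 3.

3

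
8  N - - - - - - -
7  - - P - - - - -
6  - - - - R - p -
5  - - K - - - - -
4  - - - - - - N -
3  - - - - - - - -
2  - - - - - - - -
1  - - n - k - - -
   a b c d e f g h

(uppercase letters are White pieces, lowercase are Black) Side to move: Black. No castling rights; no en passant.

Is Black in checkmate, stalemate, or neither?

Black to move; black king on e1.
In check: yes, from the white rook on e6.
Legal moves for Black: Kd2, Kf1, Kd1, Ne2.
Black is in check but has 4 legal moves → neither.

neither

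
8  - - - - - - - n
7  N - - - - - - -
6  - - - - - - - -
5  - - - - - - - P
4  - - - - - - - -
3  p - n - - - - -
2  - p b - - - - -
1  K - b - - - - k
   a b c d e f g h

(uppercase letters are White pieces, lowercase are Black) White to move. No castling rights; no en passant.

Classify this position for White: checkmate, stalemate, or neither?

White to move; white king on a1.
In check: yes, from the black pawn on b2.
King squares — b1: attacked by Bc2; a2: attacked by Nc3; b2: attacked by Bc1.
Legal moves for White: none.
In check with no legal moves → checkmate.

checkmate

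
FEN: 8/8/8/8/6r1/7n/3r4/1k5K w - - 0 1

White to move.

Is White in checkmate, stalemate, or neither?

stalemate

White to move; white king on h1.
In check: no.
King squares — g1: attacked by Nh3; g2: attacked by Rd2; h2: attacked by Rd2.
Legal moves for White: none.
Not in check and no legal moves → stalemate.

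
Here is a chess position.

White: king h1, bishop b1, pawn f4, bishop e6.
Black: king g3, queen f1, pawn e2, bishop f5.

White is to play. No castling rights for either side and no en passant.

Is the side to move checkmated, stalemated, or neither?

White to move; white king on h1.
In check: yes, from the black queen on f1.
King squares — g1: attacked by Qf1; g2: attacked by Qf1; h2: attacked by Kg3.
Legal moves for White: none.
In check with no legal moves → checkmate.

checkmate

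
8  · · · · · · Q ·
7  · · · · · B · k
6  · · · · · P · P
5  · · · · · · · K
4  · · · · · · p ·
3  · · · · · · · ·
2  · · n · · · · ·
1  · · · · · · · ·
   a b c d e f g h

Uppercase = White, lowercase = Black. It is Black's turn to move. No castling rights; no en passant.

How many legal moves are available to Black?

0

Black to move; king on h7.
In check: yes, from the white queen on g8.
Legal moves: none.
Count: 0.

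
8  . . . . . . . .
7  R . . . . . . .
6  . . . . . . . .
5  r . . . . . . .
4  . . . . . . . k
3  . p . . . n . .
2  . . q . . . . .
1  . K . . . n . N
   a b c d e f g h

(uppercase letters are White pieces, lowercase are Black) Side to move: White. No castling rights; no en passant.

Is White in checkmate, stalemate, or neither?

checkmate

White to move; white king on b1.
In check: yes, from the black queen on c2.
King squares — a1: attacked by Ra5; c1: attacked by Qc2; a2: attacked by Qc2; b2: attacked by Qc2; c2: attacked by Pb3.
Legal moves for White: none.
In check with no legal moves → checkmate.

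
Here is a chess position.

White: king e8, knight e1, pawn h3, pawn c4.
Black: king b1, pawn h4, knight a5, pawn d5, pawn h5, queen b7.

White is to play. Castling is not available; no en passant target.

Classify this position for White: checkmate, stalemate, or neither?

neither

White to move; white king on e8.
In check: no.
Legal moves for White: Kf8, Kd8, Nf3, Nd3, Ng2, Nc2, cxd5, c5.
White has 8 legal moves and is not in check → neither.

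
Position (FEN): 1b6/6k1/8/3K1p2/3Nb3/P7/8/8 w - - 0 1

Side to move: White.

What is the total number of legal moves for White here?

3

White to move; king on d5.
In check: yes, from the black bishop on e4.
Legal moves: Ke6, Kc5, Kc4.
Count: 3.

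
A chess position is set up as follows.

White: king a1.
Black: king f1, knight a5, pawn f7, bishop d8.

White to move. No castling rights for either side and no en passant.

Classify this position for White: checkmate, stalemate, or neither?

White to move; white king on a1.
In check: no.
Legal moves for White: Kb2, Ka2, Kb1.
White has 3 legal moves and is not in check → neither.

neither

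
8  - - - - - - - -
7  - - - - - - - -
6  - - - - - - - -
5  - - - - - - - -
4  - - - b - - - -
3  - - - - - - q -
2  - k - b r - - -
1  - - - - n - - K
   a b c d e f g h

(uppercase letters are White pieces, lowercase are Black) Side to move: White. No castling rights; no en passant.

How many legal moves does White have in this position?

White to move; king on h1.
In check: no.
Legal moves: none.
Count: 0.

0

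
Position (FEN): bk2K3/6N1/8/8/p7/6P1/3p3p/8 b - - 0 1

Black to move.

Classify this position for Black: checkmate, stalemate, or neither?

Black to move; black king on b8.
In check: no.
Legal moves for Black include: Kc8, Kc7, Kb7, Ka7, Bb7, Bc6+, Bd5, Be4, Bf3, Bg2, Bh1, a3, h1=Q, h1=R, h1=B, h1=N, d1=Q, d1=R, ... (list truncated; more exist).
Black has legal moves and is not in check → neither.

neither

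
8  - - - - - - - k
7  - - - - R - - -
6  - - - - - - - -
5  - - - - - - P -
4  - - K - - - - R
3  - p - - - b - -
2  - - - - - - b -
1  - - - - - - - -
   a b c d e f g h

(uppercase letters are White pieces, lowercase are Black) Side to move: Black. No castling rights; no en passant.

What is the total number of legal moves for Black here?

2

Black to move; king on h8.
In check: yes, from the white rook on h4.
Legal moves: Kg8, Bh5.
Count: 2.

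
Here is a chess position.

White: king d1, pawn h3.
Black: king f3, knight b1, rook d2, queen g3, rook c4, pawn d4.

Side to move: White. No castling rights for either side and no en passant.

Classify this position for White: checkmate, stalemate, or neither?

checkmate

White to move; white king on d1.
In check: yes, from the black rook on d2.
King squares — c1: attacked by Rc4; e1: attacked by Qg3; c2: attacked by Rd2; d2: attacked by Nb1; e2: attacked by Rd2.
Legal moves for White: none.
In check with no legal moves → checkmate.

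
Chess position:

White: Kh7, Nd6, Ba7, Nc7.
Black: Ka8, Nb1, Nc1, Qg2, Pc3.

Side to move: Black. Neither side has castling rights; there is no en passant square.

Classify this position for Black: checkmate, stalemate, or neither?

neither

Black to move; black king on a8.
In check: yes, from the white knight on c7.
Legal moves for Black: Kxa7.
Black is in check but has 1 legal move → neither.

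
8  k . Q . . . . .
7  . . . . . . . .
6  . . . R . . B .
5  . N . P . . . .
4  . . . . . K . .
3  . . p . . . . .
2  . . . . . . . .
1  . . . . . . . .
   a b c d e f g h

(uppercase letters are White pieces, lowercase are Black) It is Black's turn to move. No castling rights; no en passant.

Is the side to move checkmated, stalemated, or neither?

checkmate

Black to move; black king on a8.
In check: yes, from the white queen on c8.
King squares — a7: attacked by Nb5; b7: attacked by Qc8; b8: attacked by Qc8.
Legal moves for Black: none.
In check with no legal moves → checkmate.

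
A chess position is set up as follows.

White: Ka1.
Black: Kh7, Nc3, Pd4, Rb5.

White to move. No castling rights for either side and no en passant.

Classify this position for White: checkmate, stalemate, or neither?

White to move; white king on a1.
In check: no.
King squares — b1: attacked by Nc3; a2: attacked by Nc3; b2: attacked by Rb5.
Legal moves for White: none.
Not in check and no legal moves → stalemate.

stalemate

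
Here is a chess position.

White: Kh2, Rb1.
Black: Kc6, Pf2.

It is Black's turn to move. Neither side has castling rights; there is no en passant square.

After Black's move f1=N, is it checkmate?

After f1=N: white king on h2; in check: yes, from the black knight on f1.
White has 5 legal replies: Kh3, Kg2, Kh1, Kg1, Rxf1.
In check but a legal move exists → not checkmate.

no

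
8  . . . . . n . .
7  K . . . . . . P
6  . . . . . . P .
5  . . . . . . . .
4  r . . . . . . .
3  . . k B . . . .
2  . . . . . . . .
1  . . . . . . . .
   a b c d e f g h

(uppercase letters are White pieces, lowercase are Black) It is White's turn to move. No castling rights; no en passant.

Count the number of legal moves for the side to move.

White to move; king on a7.
In check: yes, from the black rook on a4.
Legal moves: Kb8, Kb7, Kb6, Ba6.
Count: 4.

4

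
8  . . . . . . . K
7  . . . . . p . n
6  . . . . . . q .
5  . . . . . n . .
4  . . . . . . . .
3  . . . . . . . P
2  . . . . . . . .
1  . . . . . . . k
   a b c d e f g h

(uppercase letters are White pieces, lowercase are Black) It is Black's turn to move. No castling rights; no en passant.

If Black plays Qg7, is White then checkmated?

After Qg7: white king on h8; in check: yes, from the black queen on g7.
King squares — g7: attacked by Nf5; h7: attacked by Qg7; g8: attacked by Qg7.
White has no legal moves → checkmate.

yes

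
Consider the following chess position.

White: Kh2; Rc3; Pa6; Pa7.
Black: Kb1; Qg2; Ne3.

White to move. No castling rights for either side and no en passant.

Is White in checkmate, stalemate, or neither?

checkmate

White to move; white king on h2.
In check: yes, from the black queen on g2.
King squares — g1: attacked by Qg2; h1: attacked by Qg2; g2: attacked by Ne3; g3: attacked by Qg2; h3: attacked by Qg2.
Legal moves for White: none.
In check with no legal moves → checkmate.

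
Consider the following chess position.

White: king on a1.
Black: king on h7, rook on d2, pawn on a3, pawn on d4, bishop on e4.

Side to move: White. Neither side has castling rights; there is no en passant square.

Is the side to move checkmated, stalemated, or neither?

White to move; white king on a1.
In check: no.
King squares — b1: attacked by Be4; a2: attacked by Rd2; b2: attacked by Rd2.
Legal moves for White: none.
Not in check and no legal moves → stalemate.

stalemate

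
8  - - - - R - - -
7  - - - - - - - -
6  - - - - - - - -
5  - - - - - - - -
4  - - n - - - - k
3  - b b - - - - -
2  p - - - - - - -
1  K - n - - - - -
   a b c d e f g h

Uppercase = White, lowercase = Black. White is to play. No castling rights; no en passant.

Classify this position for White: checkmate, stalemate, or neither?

checkmate

White to move; white king on a1.
In check: yes, from the black bishop on c3.
King squares — b1: attacked by Pa2; a2: attacked by Nc1; b2: attacked by Bc3.
Legal moves for White: none.
In check with no legal moves → checkmate.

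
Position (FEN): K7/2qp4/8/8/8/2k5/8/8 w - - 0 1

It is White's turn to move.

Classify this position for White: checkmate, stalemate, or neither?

stalemate

White to move; white king on a8.
In check: no.
King squares — a7: attacked by Qc7; b7: attacked by Qc7; b8: attacked by Qc7.
Legal moves for White: none.
Not in check and no legal moves → stalemate.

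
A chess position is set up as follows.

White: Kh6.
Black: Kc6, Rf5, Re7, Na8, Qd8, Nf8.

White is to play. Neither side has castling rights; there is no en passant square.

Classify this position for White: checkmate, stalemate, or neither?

stalemate

White to move; white king on h6.
In check: no.
King squares — g5: attacked by Rf5; h5: attacked by Rf5; g6: attacked by Nf8; g7: attacked by Re7; h7: attacked by Re7.
Legal moves for White: none.
Not in check and no legal moves → stalemate.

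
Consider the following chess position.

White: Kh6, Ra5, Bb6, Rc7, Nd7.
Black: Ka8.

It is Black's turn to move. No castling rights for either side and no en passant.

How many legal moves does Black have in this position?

Black to move; king on a8.
In check: yes, from the white rook on a5.
Legal moves: none.
Count: 0.

0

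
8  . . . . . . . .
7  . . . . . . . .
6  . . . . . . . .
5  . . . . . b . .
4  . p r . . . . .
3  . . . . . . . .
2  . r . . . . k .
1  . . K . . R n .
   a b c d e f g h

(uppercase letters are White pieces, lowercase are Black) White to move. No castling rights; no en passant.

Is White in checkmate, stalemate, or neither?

neither

White to move; white king on c1.
In check: yes, from the black rook on c4.
Legal moves for White: Kxb2, Kd1.
White is in check but has 2 legal moves → neither.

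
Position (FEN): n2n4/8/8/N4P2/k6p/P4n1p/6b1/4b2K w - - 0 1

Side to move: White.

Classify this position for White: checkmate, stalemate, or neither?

checkmate

White to move; white king on h1.
In check: yes, from the black bishop on g2.
King squares — g1: attacked by Nf3; g2: attacked by Ph3; h2: attacked by Nf3.
Legal moves for White: none.
In check with no legal moves → checkmate.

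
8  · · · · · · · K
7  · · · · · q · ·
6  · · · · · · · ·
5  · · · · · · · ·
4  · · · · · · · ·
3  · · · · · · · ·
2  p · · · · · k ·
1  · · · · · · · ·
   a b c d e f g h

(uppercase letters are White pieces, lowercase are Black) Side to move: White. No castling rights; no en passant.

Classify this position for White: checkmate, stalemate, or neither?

stalemate

White to move; white king on h8.
In check: no.
King squares — g7: attacked by Qf7; h7: attacked by Qf7; g8: attacked by Qf7.
Legal moves for White: none.
Not in check and no legal moves → stalemate.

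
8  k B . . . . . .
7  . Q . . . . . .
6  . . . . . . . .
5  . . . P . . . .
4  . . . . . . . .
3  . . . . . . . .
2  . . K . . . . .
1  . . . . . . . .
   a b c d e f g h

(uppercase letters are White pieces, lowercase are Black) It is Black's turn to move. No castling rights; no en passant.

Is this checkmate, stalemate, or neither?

Black to move; black king on a8.
In check: yes, from the white queen on b7.
King squares — a7: attacked by Qb7; b7: available; b8: attacked by Qb7.
Legal moves for Black: Kxb7.
Black is in check but has 1 legal move → neither.

neither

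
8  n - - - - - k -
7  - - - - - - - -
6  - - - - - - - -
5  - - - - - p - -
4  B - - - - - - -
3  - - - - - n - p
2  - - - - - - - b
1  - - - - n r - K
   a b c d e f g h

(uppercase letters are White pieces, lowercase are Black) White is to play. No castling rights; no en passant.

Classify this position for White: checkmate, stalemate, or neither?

White to move; white king on h1.
In check: yes, from the black rook on f1.
King squares — g1: attacked by Rf1; g2: attacked by Ne1; h2: attacked by Nf3.
Legal moves for White: none.
In check with no legal moves → checkmate.

checkmate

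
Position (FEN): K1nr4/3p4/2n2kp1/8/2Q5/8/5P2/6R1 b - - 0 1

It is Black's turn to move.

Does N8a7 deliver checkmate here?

no

After N8a7: white king on a8; in check: yes, from the black rook on d8.
White has 1 legal reply: Kb7.
In check but a legal move exists → not checkmate.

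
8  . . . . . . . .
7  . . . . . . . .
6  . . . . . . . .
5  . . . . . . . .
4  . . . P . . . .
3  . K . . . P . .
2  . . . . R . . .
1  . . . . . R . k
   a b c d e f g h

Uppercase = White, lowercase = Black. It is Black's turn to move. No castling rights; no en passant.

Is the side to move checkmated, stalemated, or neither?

Black to move; black king on h1.
In check: yes, from the white rook on f1.
King squares — g1: attacked by Rf1; g2: attacked by Re2; h2: attacked by Re2.
Legal moves for Black: none.
In check with no legal moves → checkmate.

checkmate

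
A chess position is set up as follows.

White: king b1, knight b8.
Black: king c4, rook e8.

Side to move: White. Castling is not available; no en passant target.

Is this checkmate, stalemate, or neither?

White to move; white king on b1.
In check: no.
Legal moves for White: Nd7, Nc6, Na6, Kc2, Kb2, Ka2, Kc1, Ka1.
White has 8 legal moves and is not in check → neither.

neither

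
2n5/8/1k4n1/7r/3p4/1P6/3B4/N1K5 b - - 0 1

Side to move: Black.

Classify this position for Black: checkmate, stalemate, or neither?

Black to move; black king on b6.
In check: no.
Legal moves for Black include: Nce7, Na7, Nd6, Nh8, Nf8, Nge7, Ne5, Nh4, Nf4, Kc7, Kb7, Ka7, Kc6, Ka6, Kc5, Kb5, Rh8, Rh7, ... (list truncated; more exist).
Black has legal moves and is not in check → neither.

neither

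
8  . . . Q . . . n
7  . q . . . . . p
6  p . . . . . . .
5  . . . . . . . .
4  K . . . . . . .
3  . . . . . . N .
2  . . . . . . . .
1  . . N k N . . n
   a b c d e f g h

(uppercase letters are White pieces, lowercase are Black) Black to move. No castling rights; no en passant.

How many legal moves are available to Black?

4

Black to move; king on d1.
In check: yes, from the white queen on d8.
Legal moves: Kxe1, Kxc1, Qd7+, Qd5.
Count: 4.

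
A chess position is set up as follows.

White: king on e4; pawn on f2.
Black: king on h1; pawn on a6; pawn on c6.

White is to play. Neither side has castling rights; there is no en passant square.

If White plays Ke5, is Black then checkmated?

no

After Ke5: black king on h1; in check: no.
Black is not in check, so this cannot be checkmate.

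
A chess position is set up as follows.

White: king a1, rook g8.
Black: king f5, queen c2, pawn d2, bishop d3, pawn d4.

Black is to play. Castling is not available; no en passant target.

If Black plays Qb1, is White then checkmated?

yes

After Qb1: white king on a1; in check: yes, from the black queen on b1.
King squares — b1: attacked by Bd3; a2: attacked by Qb1; b2: attacked by Qb1.
White has no legal moves → checkmate.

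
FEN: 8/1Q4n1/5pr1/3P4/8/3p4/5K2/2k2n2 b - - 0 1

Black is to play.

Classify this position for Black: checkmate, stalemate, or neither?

Black to move; black king on c1.
In check: no.
Legal moves for Black include: Ne8, Ne6, Nh5, Nf5, Rh6, Rg5, Rg4, Rg3, Rg2+, Rg1, Ng3, Ne3, Nh2, Nd2, Kd2, Kc2, Kd1, f5, ... (list truncated; more exist).
Black has legal moves and is not in check → neither.

neither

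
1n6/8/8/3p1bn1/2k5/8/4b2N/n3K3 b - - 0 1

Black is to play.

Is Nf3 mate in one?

After Nf3: white king on e1; in check: yes, from the black knight on f3.
White has 3 legal replies: Kf2, Kxe2, Nxf3.
In check but a legal move exists → not checkmate.

no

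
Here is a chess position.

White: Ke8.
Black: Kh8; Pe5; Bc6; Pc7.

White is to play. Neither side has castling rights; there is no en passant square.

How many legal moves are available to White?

4

White to move; king on e8.
In check: yes, from the black bishop on c6.
Legal moves: Kf8, Kd8, Kf7, Ke7.
Count: 4.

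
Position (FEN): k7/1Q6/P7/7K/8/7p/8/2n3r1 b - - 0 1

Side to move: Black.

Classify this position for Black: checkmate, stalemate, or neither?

Black to move; black king on a8.
In check: yes, from the white queen on b7.
King squares — a7: attacked by Qb7; b7: attacked by Pa6; b8: attacked by Qb7.
Legal moves for Black: none.
In check with no legal moves → checkmate.

checkmate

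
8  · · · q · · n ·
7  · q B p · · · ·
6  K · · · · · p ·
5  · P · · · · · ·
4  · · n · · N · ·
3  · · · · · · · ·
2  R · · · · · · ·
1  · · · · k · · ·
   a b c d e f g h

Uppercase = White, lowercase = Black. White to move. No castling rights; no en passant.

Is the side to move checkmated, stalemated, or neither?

White to move; white king on a6.
In check: yes, from the black queen on b7.
King squares — a5: attacked by Nc4; b5: own pawn; b6: attacked by Nc4; a7: attacked by Qb7; b7: available.
Legal moves for White: Kxb7.
White is in check but has 1 legal move → neither.

neither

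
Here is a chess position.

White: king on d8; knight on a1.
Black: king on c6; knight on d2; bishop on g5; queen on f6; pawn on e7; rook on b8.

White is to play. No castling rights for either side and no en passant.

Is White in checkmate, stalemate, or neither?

White to move; white king on d8.
In check: yes, from the black rook on b8.
King squares — c7: attacked by Kc6; d7: attacked by Kc6; e7: attacked by Qf6; c8: attacked by Rb8; e8: attacked by Rb8.
Legal moves for White: none.
In check with no legal moves → checkmate.

checkmate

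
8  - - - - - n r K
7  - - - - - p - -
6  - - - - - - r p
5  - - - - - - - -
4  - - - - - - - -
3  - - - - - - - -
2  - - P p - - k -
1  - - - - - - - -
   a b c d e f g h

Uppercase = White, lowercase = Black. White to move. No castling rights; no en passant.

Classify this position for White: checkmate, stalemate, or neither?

White to move; white king on h8.
In check: yes, from the black rook on g8.
King squares — g7: attacked by Rg6; h7: attacked by Nf8; g8: attacked by Rg6.
Legal moves for White: none.
In check with no legal moves → checkmate.

checkmate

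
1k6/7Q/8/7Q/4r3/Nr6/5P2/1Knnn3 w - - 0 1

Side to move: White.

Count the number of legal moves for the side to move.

White to move; king on b1.
In check: yes, from the black rook on b3.
Legal moves: Kxc1, Ka1.
Count: 2.

2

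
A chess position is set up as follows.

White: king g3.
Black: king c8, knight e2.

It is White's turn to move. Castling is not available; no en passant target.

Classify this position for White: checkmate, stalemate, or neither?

neither

White to move; white king on g3.
In check: yes, from the black knight on e2.
King squares — f2: available; g2: available; h2: available; f3: available; h3: available; f4: attacked by Ne2; g4: available; h4: available.
Legal moves for White: Kh4, Kg4, Kh3, Kf3, Kh2, Kg2, Kf2.
White is in check but has 7 legal moves → neither.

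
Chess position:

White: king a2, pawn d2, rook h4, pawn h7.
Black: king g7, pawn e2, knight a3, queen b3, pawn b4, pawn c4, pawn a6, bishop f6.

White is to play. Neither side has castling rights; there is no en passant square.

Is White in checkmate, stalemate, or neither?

checkmate

White to move; white king on a2.
In check: yes, from the black queen on b3.
King squares — a1: attacked by Bf6; b1: attacked by Na3; b2: attacked by Qb3; a3: attacked by Qb3; b3: attacked by Pc4.
Legal moves for White: none.
In check with no legal moves → checkmate.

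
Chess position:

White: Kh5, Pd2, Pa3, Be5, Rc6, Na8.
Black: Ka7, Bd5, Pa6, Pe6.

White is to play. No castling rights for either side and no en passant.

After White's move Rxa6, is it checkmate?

After Rxa6: black king on a7; in check: yes, from the white rook on a6.
Black has 2 legal replies: Kb7, Kxa6.
In check but a legal move exists → not checkmate.

no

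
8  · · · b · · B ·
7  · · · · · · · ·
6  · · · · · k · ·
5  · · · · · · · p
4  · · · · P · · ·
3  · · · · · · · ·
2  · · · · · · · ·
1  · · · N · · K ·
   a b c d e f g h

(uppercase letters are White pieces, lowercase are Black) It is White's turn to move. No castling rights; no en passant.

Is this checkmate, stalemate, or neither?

White to move; white king on g1.
In check: no.
Legal moves for White: Bh7, Bf7, Be6, Bd5, Bc4, Bb3, Ba2, Kh2, Kg2, Kf2, Kh1, Kf1, Ne3, Nc3, Nf2, Nb2, e5+.
White has 17 legal moves and is not in check → neither.

neither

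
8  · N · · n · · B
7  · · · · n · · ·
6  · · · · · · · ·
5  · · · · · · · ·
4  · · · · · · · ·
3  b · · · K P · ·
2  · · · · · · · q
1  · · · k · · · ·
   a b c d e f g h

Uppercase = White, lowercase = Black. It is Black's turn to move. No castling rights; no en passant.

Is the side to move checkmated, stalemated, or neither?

Black to move; black king on d1.
In check: no.
Legal moves for Black include: Ng7, Nc7, Nf6, Nd6, Ng8, Nc8, Ng6, Nc6, Nf5+, Nd5+, Bd6, Bc5+, Bb4, Bb2, Bc1+, Qxh8, Qxb8, Qh7, ... (list truncated; more exist).
Black has legal moves and is not in check → neither.

neither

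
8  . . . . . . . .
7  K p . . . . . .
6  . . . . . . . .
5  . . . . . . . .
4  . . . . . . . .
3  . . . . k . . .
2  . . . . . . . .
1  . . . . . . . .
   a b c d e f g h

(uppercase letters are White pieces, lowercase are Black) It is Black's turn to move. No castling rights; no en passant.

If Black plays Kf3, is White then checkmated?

no

After Kf3: white king on a7; in check: no.
White is not in check, so this cannot be checkmate.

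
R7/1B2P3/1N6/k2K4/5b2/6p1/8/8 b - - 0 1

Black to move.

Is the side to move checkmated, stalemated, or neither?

Black to move; black king on a5.
In check: yes, from the white rook on a8.
King squares — a4: attacked by Nb6; b4: available; b5: available; a6: attacked by Bb7; b6: available.
Legal moves for Black: Kxb6, Kb5, Kb4.
Black is in check but has 3 legal moves → neither.

neither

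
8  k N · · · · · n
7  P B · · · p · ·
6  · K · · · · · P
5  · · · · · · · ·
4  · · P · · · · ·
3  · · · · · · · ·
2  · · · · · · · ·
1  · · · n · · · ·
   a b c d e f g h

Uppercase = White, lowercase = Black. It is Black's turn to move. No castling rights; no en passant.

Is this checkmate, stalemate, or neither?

checkmate

Black to move; black king on a8.
In check: yes, from the white bishop on b7.
King squares — a7: attacked by Kb6; b7: attacked by Kb6; b8: attacked by Pa7.
Legal moves for Black: none.
In check with no legal moves → checkmate.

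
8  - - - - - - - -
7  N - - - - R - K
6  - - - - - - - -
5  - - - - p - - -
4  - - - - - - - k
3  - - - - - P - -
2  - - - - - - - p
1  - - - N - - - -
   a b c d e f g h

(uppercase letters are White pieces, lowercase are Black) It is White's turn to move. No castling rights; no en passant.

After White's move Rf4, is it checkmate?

no

After Rf4: black king on h4; in check: yes, from the white rook on f4.
Black has 5 legal replies: Kh5, Kg5, Kh3, Kg3, exf4.
In check but a legal move exists → not checkmate.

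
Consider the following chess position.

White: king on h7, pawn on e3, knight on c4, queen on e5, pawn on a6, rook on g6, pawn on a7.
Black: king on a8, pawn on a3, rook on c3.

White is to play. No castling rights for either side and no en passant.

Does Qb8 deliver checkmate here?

yes

After Qb8: black king on a8; in check: yes, from the white queen on b8.
King squares — a7: attacked by Qb8; b7: attacked by Pa6; b8: attacked by Pa7.
Black has no legal moves → checkmate.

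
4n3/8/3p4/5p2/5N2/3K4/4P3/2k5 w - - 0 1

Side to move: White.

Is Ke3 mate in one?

After Ke3: black king on c1; in check: no.
Black is not in check, so this cannot be checkmate.

no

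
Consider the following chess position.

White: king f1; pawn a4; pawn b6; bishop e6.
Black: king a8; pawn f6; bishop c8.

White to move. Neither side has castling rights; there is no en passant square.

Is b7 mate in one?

no

After b7: black king on a8; in check: yes, from the white pawn on b7.
Black has 4 legal replies: Kb8, Kxb7, Ka7, Bxb7.
In check but a legal move exists → not checkmate.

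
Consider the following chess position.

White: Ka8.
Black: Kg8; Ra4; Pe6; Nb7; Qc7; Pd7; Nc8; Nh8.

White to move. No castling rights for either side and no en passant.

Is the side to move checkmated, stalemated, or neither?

White to move; white king on a8.
In check: yes, from the black rook on a4.
King squares — a7: attacked by Ra4; b7: attacked by Qc7; b8: attacked by Qc7.
Legal moves for White: none.
In check with no legal moves → checkmate.

checkmate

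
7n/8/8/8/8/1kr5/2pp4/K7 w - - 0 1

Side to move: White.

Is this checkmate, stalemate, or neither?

White to move; white king on a1.
In check: no.
King squares — b1: attacked by Pc2; a2: attacked by Kb3; b2: attacked by Kb3.
Legal moves for White: none.
Not in check and no legal moves → stalemate.

stalemate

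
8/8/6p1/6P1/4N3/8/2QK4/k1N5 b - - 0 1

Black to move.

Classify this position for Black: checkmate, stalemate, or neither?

Black to move; black king on a1.
In check: no.
King squares — b1: attacked by Qc2; a2: attacked by Nc1; b2: attacked by Qc2.
Legal moves for Black: none.
Not in check and no legal moves → stalemate.

stalemate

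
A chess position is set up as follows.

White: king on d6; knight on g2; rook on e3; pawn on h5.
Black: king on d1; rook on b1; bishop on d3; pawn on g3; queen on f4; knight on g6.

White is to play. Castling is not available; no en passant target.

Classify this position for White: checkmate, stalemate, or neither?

White to move; white king on d6.
In check: yes, from the black queen on f4.
King squares — c5: available; d5: available; e5: attacked by Qf4; c6: available; e6: available; c7: attacked by Qf4; d7: available; e7: attacked by Ng6.
Legal moves for White: Kd7, Ke6, Kc6, Kd5, Kc5, Re5, Nxf4.
White is in check but has 7 legal moves → neither.

neither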